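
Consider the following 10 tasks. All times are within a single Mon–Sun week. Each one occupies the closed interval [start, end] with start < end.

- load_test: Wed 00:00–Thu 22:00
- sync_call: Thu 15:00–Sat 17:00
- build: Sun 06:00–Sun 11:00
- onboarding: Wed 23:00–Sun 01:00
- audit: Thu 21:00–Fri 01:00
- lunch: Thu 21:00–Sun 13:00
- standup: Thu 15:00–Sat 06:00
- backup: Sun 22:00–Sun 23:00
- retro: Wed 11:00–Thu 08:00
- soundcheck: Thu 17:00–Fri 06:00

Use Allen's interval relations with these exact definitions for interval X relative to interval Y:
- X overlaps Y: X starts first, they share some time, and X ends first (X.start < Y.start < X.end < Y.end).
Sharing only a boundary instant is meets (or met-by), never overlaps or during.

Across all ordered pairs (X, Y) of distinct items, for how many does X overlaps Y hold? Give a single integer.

11

Checking all 90 ordered pairs for relation 'overlaps'; matching pairs in alphabetical order:
(load_test, audit): load_test overlaps audit ✓
(load_test, lunch): load_test overlaps lunch ✓
(load_test, onboarding): load_test overlaps onboarding ✓
(load_test, soundcheck): load_test overlaps soundcheck ✓
(load_test, standup): load_test overlaps standup ✓
(load_test, sync_call): load_test overlaps sync_call ✓
(onboarding, lunch): onboarding overlaps lunch ✓
(retro, onboarding): retro overlaps onboarding ✓
(soundcheck, lunch): soundcheck overlaps lunch ✓
(standup, lunch): standup overlaps lunch ✓
(sync_call, lunch): sync_call overlaps lunch ✓
Count: 11.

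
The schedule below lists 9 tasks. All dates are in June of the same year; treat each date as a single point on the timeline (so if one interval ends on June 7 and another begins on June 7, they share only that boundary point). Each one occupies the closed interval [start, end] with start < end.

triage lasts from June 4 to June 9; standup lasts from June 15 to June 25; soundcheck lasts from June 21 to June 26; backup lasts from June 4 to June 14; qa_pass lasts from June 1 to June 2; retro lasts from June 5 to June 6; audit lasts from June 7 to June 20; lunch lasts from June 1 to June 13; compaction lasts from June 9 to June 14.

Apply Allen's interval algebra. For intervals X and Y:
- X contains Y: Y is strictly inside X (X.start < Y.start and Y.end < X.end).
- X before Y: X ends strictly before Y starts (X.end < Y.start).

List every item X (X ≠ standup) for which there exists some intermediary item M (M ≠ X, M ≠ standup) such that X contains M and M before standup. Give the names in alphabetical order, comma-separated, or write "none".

audit, backup, lunch, triage

Target standup = [June 15, June 25].
Intermediaries M with M before standup: backup, compaction, lunch, qa_pass, retro, triage.
Via backup — items with X contains backup: none.
Via compaction — items with X contains compaction: audit.
Via lunch — items with X contains lunch: none.
Via qa_pass — items with X contains qa_pass: none.
Via retro — items with X contains retro: backup, lunch, triage.
Via triage — items with X contains triage: lunch.
Union: audit, backup, lunch, triage.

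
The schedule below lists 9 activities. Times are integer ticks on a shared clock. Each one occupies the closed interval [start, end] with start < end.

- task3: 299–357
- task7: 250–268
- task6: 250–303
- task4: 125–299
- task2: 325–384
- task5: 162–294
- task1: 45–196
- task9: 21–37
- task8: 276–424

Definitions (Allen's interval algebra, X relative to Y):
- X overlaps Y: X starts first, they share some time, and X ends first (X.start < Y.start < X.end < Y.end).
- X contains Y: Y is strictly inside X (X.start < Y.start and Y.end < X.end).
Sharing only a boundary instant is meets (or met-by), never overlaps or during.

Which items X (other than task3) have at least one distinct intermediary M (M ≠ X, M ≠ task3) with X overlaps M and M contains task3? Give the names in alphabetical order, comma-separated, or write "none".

Target task3 = [299, 357].
Intermediaries M with M contains task3: task8.
Via task8 — items with X overlaps task8: task4, task5, task6.
Union: task4, task5, task6.

task4, task5, task6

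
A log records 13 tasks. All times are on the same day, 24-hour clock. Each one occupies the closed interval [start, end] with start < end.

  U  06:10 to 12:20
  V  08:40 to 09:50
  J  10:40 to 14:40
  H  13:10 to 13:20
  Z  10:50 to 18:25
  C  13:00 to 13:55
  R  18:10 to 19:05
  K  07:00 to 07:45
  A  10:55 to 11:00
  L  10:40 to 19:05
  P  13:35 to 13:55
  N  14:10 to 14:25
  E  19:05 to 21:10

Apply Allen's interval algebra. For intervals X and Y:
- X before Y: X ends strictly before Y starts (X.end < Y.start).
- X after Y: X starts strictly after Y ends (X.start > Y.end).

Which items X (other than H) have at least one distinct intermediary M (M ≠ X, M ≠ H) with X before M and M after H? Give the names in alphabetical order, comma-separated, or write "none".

A, C, J, K, N, P, U, V, Z

Target H = [13:10, 13:20].
Intermediaries M with M after H: E, N, P, R.
Via E — items with X before E: A, C, J, K, N, P, U, V, Z.
Via N — items with X before N: A, C, K, P, U, V.
Via P — items with X before P: A, K, U, V.
Via R — items with X before R: A, C, J, K, N, P, U, V.
Union: A, C, J, K, N, P, U, V, Z.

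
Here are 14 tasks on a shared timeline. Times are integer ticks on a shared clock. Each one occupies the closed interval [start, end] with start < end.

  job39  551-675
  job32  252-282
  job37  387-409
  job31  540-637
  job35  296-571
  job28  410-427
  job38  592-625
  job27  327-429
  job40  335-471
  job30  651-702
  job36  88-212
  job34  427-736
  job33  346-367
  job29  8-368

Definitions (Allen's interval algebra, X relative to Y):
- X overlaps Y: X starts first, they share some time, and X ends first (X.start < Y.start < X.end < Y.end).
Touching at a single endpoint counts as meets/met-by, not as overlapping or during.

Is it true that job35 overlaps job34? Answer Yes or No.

Yes

job35 = [296, 571], job34 = [427, 736].
Actual relation of job35 to job34: overlaps.
Asked whether 'overlaps' holds → Yes.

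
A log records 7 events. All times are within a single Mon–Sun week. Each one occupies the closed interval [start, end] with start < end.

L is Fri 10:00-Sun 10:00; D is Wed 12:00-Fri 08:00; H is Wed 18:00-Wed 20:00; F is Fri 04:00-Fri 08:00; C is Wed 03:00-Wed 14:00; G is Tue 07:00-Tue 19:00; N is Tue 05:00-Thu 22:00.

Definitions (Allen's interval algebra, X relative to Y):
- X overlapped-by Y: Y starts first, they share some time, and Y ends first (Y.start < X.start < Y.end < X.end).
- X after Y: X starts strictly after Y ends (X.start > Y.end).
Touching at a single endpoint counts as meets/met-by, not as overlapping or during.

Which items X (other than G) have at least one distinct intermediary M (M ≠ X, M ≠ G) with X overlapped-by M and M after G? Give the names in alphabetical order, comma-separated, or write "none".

Target G = [Tue 07:00, Tue 19:00].
Intermediaries M with M after G: C, D, F, H, L.
Via C — items with X overlapped-by C: D.
Via D — items with X overlapped-by D: none.
Via F — items with X overlapped-by F: none.
Via H — items with X overlapped-by H: none.
Via L — items with X overlapped-by L: none.
Union: D.

D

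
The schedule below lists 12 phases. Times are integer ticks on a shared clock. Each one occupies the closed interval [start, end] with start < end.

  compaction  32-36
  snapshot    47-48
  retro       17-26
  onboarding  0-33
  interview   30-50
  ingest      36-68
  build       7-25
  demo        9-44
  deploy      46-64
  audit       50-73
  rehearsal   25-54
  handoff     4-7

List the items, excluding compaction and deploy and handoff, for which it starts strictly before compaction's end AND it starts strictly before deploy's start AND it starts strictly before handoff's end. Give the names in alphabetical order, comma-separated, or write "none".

Conditions: its start is strictly before compaction's end (X.start < 36) AND its start is strictly before deploy's start (X.start < 46) AND its start is strictly before handoff's end (X.start < 7).
audit: start 50 < 36? ✗; start 50 < 46? ✗; start 50 < 7? ✗ → no.
build: start 7 < 36? ✓; start 7 < 46? ✓; start 7 < 7? ✗ → no.
demo: start 9 < 36? ✓; start 9 < 46? ✓; start 9 < 7? ✗ → no.
ingest: start 36 < 36? ✗; start 36 < 46? ✓; start 36 < 7? ✗ → no.
interview: start 30 < 36? ✓; start 30 < 46? ✓; start 30 < 7? ✗ → no.
onboarding: start 0 < 36? ✓; start 0 < 46? ✓; start 0 < 7? ✓ → yes.
rehearsal: start 25 < 36? ✓; start 25 < 46? ✓; start 25 < 7? ✗ → no.
retro: start 17 < 36? ✓; start 17 < 46? ✓; start 17 < 7? ✗ → no.
snapshot: start 47 < 36? ✗; start 47 < 46? ✗; start 47 < 7? ✗ → no.
Result: onboarding.

onboarding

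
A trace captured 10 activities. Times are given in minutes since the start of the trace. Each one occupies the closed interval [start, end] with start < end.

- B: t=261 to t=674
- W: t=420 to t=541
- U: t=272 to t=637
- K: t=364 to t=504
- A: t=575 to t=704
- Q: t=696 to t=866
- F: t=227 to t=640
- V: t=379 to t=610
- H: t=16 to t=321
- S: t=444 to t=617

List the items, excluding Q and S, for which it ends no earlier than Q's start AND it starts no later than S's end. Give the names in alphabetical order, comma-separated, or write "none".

A

Conditions: its end is no earlier than Q's start (X.end >= t=696) AND its start is no later than S's end (X.start <= t=617).
A: end t=704 >= t=696? ✓; start t=575 <= t=617? ✓ → yes.
B: end t=674 >= t=696? ✗; start t=261 <= t=617? ✓ → no.
F: end t=640 >= t=696? ✗; start t=227 <= t=617? ✓ → no.
H: end t=321 >= t=696? ✗; start t=16 <= t=617? ✓ → no.
K: end t=504 >= t=696? ✗; start t=364 <= t=617? ✓ → no.
U: end t=637 >= t=696? ✗; start t=272 <= t=617? ✓ → no.
V: end t=610 >= t=696? ✗; start t=379 <= t=617? ✓ → no.
W: end t=541 >= t=696? ✗; start t=420 <= t=617? ✓ → no.
Result: A.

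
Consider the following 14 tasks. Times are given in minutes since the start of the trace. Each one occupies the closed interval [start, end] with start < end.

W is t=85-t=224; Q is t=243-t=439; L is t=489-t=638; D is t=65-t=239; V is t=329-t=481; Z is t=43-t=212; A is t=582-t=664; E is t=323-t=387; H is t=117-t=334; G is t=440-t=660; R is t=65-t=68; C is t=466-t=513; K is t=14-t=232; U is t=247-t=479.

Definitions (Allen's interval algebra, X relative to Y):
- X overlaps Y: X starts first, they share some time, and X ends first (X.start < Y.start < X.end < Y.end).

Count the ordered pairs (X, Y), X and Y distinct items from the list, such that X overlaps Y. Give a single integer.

22

Checking all 182 ordered pairs for relation 'overlaps'; matching pairs in alphabetical order:
(C, L): C overlaps L ✓
(D, H): D overlaps H ✓
(E, V): E overlaps V ✓
(G, A): G overlaps A ✓
(H, E): H overlaps E ✓
(H, Q): H overlaps Q ✓
(H, U): H overlaps U ✓
(H, V): H overlaps V ✓
(K, D): K overlaps D ✓
(K, H): K overlaps H ✓
(L, A): L overlaps A ✓
(Q, U): Q overlaps U ✓
(Q, V): Q overlaps V ✓
(U, C): U overlaps C ✓
(U, G): U overlaps G ✓
(U, V): U overlaps V ✓
(V, C): V overlaps C ✓
(V, G): V overlaps G ✓
(W, H): W overlaps H ✓
(Z, D): Z overlaps D ✓
(Z, H): Z overlaps H ✓
(Z, W): Z overlaps W ✓
Count: 22.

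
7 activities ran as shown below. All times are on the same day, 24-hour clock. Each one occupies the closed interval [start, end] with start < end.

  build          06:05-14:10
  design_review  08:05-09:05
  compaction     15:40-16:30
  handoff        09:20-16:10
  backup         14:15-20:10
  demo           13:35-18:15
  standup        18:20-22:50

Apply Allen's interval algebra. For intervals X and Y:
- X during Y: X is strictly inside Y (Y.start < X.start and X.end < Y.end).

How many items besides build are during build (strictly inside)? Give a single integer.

1

Target build = [06:05, 14:10].
backup [14:15, 20:10] → after → no.
compaction [15:40, 16:30] → after → no.
demo [13:35, 18:15] → overlapped-by → no.
design_review [08:05, 09:05] → during → counts.
handoff [09:20, 16:10] → overlapped-by → no.
standup [18:20, 22:50] → after → no.
Total: 1.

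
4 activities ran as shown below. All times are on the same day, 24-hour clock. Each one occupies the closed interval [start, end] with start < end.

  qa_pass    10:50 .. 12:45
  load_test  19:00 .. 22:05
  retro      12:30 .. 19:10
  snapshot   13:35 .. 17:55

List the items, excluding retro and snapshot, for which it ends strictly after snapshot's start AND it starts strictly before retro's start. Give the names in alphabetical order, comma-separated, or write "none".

Conditions: its end is strictly after snapshot's start (X.end > 13:35) AND its start is strictly before retro's start (X.start < 12:30).
load_test: end 22:05 > 13:35? ✓; start 19:00 < 12:30? ✗ → no.
qa_pass: end 12:45 > 13:35? ✗; start 10:50 < 12:30? ✓ → no.
Result: none.

none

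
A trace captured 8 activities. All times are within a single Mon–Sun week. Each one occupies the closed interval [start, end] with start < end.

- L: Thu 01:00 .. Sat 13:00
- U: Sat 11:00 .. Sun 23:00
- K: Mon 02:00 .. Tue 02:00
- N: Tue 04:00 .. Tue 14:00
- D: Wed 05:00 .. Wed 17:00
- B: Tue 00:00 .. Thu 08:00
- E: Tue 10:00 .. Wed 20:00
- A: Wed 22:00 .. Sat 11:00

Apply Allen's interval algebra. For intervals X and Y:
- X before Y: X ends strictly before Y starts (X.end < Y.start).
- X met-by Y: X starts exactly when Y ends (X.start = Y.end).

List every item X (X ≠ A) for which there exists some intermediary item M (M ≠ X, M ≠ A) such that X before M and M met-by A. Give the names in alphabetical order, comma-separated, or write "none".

B, D, E, K, N

Target A = [Wed 22:00, Sat 11:00].
Intermediaries M with M met-by A: U.
Via U — items with X before U: B, D, E, K, N.
Union: B, D, E, K, N.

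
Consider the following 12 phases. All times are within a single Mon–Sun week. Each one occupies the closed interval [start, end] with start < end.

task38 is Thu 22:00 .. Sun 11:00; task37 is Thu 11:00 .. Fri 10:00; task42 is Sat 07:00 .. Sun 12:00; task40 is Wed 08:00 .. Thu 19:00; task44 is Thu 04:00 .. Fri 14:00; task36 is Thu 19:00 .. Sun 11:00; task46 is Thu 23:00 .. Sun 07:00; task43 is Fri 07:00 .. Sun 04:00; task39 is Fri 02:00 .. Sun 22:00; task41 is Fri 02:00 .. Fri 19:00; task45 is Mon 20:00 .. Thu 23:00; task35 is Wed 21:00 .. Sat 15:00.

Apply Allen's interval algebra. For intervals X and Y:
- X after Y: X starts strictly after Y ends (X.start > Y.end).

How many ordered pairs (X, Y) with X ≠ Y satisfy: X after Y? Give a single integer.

13

Checking all 132 ordered pairs for relation 'after'; matching pairs in alphabetical order:
(task38, task40): task38 after task40 ✓
(task39, task40): task39 after task40 ✓
(task39, task45): task39 after task45 ✓
(task41, task40): task41 after task40 ✓
(task41, task45): task41 after task45 ✓
(task42, task37): task42 after task37 ✓
(task42, task40): task42 after task40 ✓
(task42, task41): task42 after task41 ✓
(task42, task44): task42 after task44 ✓
(task42, task45): task42 after task45 ✓
(task43, task40): task43 after task40 ✓
(task43, task45): task43 after task45 ✓
(task46, task40): task46 after task40 ✓
Count: 13.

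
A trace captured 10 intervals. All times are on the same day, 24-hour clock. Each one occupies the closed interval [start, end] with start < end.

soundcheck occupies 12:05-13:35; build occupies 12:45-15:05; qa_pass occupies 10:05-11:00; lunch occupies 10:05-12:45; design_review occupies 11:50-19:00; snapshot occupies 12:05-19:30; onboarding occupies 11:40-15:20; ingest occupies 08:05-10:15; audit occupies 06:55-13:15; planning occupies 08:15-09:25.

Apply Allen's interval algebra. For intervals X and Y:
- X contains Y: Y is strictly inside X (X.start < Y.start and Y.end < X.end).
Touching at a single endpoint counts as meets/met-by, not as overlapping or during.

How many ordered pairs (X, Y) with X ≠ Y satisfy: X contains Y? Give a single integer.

10

Checking all 90 ordered pairs for relation 'contains'; matching pairs in alphabetical order:
(audit, ingest): audit contains ingest ✓
(audit, lunch): audit contains lunch ✓
(audit, planning): audit contains planning ✓
(audit, qa_pass): audit contains qa_pass ✓
(design_review, build): design_review contains build ✓
(design_review, soundcheck): design_review contains soundcheck ✓
(ingest, planning): ingest contains planning ✓
(onboarding, build): onboarding contains build ✓
(onboarding, soundcheck): onboarding contains soundcheck ✓
(snapshot, build): snapshot contains build ✓
Count: 10.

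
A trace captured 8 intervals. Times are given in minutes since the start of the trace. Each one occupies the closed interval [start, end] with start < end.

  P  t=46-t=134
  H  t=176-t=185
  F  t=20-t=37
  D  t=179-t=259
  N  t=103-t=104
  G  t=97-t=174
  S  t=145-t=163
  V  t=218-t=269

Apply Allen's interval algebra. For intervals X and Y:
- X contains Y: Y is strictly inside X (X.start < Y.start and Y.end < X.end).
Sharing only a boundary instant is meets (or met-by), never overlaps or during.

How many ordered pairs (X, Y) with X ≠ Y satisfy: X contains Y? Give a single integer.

Checking all 56 ordered pairs for relation 'contains'; matching pairs in alphabetical order:
(G, N): G contains N ✓
(G, S): G contains S ✓
(P, N): P contains N ✓
Count: 3.

3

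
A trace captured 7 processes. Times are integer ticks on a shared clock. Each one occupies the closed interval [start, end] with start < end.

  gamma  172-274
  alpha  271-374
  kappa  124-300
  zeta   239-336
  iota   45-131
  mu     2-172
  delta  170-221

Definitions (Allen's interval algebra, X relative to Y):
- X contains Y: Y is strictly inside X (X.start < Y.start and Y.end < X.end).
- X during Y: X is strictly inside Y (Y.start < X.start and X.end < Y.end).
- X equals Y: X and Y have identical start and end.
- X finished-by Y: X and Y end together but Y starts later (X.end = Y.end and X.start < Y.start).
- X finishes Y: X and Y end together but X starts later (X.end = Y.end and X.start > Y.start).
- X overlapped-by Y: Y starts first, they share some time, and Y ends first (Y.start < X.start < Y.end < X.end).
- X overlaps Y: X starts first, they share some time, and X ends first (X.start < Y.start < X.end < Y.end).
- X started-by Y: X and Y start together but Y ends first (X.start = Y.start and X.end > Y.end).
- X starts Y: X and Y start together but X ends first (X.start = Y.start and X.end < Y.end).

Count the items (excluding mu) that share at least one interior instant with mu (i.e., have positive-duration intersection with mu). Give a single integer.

Target mu = [2, 172].
alpha [271, 374] → after → no.
delta [170, 221] → overlapped-by → counts.
gamma [172, 274] → met-by → no.
iota [45, 131] → during → counts.
kappa [124, 300] → overlapped-by → counts.
zeta [239, 336] → after → no.
Total: 3.

3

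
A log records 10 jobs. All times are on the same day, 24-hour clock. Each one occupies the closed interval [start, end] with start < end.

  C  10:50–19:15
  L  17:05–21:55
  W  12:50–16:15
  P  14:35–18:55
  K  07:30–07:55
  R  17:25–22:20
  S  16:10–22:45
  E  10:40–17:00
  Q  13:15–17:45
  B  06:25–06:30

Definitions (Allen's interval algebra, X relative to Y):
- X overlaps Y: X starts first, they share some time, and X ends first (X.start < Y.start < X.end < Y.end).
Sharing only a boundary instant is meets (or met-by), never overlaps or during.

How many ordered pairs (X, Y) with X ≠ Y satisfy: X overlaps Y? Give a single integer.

Checking all 90 ordered pairs for relation 'overlaps'; matching pairs in alphabetical order:
(C, L): C overlaps L ✓
(C, R): C overlaps R ✓
(C, S): C overlaps S ✓
(E, C): E overlaps C ✓
(E, P): E overlaps P ✓
(E, Q): E overlaps Q ✓
(E, S): E overlaps S ✓
(L, R): L overlaps R ✓
(P, L): P overlaps L ✓
(P, R): P overlaps R ✓
(P, S): P overlaps S ✓
(Q, L): Q overlaps L ✓
(Q, P): Q overlaps P ✓
(Q, R): Q overlaps R ✓
(Q, S): Q overlaps S ✓
(W, P): W overlaps P ✓
(W, Q): W overlaps Q ✓
(W, S): W overlaps S ✓
Count: 18.

18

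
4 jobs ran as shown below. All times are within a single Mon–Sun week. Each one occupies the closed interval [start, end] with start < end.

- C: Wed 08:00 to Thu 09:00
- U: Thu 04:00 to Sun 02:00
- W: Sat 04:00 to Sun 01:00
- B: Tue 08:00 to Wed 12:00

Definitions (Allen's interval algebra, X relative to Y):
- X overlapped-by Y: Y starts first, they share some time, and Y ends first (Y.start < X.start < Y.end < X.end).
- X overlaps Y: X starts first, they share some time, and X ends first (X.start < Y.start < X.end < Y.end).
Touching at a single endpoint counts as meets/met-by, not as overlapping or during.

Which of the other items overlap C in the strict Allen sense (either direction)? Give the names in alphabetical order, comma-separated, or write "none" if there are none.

B, U

Target C = [Wed 08:00, Thu 09:00].
B [Tue 08:00, Wed 12:00] → overlaps → yes.
U [Thu 04:00, Sun 02:00] → overlapped-by → yes.
W [Sat 04:00, Sun 01:00] → after → no.
Result: B, U.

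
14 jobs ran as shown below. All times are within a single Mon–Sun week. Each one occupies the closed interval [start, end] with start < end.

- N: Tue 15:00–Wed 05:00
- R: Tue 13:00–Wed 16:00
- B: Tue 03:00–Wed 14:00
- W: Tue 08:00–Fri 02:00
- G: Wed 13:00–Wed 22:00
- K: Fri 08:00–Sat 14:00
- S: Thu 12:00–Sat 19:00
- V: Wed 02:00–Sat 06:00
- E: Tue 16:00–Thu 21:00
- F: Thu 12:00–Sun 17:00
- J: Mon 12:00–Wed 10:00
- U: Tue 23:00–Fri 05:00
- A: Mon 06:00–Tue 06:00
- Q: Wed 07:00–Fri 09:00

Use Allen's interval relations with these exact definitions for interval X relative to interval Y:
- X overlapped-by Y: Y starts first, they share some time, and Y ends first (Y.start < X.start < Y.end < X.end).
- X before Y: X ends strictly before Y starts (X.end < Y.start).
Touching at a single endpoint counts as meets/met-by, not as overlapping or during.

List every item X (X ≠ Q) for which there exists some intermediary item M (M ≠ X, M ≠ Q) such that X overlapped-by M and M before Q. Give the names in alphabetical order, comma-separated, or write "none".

B, E, J, U, V

Target Q = [Wed 07:00, Fri 09:00].
Intermediaries M with M before Q: A, N.
Via A — items with X overlapped-by A: B, J.
Via N — items with X overlapped-by N: E, U, V.
Union: B, E, J, U, V.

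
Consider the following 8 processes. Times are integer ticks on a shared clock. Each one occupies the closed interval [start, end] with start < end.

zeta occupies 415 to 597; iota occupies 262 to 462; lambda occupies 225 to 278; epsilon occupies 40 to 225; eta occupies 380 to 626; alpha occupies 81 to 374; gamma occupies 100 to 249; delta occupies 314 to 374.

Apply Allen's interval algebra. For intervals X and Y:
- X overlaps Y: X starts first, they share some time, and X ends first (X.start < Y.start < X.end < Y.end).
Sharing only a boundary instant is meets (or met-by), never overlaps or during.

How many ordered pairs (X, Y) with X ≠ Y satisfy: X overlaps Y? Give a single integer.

7

Checking all 56 ordered pairs for relation 'overlaps'; matching pairs in alphabetical order:
(alpha, iota): alpha overlaps iota ✓
(epsilon, alpha): epsilon overlaps alpha ✓
(epsilon, gamma): epsilon overlaps gamma ✓
(gamma, lambda): gamma overlaps lambda ✓
(iota, eta): iota overlaps eta ✓
(iota, zeta): iota overlaps zeta ✓
(lambda, iota): lambda overlaps iota ✓
Count: 7.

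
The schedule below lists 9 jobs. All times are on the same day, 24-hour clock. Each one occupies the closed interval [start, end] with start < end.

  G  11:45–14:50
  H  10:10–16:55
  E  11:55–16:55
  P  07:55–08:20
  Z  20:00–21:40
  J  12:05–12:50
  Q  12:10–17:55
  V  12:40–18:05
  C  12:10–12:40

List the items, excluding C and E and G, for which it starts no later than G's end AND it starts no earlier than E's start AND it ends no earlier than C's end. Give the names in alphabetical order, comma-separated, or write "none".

J, Q, V

Conditions: its start is no later than G's end (X.start <= 14:50) AND its start is no earlier than E's start (X.start >= 11:55) AND its end is no earlier than C's end (X.end >= 12:40).
H: start 10:10 <= 14:50? ✓; start 10:10 >= 11:55? ✗; end 16:55 >= 12:40? ✓ → no.
J: start 12:05 <= 14:50? ✓; start 12:05 >= 11:55? ✓; end 12:50 >= 12:40? ✓ → yes.
P: start 07:55 <= 14:50? ✓; start 07:55 >= 11:55? ✗; end 08:20 >= 12:40? ✗ → no.
Q: start 12:10 <= 14:50? ✓; start 12:10 >= 11:55? ✓; end 17:55 >= 12:40? ✓ → yes.
V: start 12:40 <= 14:50? ✓; start 12:40 >= 11:55? ✓; end 18:05 >= 12:40? ✓ → yes.
Z: start 20:00 <= 14:50? ✗; start 20:00 >= 11:55? ✓; end 21:40 >= 12:40? ✓ → no.
Result: J, Q, V.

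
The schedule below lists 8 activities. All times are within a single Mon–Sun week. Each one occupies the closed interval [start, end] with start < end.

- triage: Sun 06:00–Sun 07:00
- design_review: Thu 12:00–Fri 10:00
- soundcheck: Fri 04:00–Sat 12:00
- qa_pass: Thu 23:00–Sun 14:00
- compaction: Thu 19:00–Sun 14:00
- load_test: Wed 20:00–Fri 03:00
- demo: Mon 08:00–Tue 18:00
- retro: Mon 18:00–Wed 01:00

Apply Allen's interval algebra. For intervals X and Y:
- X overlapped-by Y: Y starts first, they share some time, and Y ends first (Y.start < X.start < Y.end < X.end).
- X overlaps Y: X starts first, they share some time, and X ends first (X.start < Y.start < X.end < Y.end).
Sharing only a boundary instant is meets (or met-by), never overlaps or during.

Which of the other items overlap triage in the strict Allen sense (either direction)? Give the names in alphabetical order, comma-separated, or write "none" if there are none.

Target triage = [Sun 06:00, Sun 07:00].
compaction [Thu 19:00, Sun 14:00] → contains → no.
demo [Mon 08:00, Tue 18:00] → before → no.
design_review [Thu 12:00, Fri 10:00] → before → no.
load_test [Wed 20:00, Fri 03:00] → before → no.
qa_pass [Thu 23:00, Sun 14:00] → contains → no.
retro [Mon 18:00, Wed 01:00] → before → no.
soundcheck [Fri 04:00, Sat 12:00] → before → no.
Result: none.

none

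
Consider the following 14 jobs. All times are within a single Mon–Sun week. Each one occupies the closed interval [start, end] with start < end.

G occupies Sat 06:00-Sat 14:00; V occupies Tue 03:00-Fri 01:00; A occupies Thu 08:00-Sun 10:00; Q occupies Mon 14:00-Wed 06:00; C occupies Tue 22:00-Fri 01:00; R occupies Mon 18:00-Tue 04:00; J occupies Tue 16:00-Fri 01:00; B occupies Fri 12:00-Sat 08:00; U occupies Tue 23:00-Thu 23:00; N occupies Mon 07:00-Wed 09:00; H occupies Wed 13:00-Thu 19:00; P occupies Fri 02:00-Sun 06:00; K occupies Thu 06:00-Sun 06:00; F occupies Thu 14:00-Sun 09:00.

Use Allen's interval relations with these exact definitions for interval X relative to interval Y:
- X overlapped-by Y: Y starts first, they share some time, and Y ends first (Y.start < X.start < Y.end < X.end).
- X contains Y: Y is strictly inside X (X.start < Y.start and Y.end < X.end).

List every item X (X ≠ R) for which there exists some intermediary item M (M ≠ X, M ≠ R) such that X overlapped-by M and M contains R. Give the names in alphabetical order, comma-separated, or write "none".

C, J, U, V

Target R = [Mon 18:00, Tue 04:00].
Intermediaries M with M contains R: N, Q.
Via N — items with X overlapped-by N: C, J, U, V.
Via Q — items with X overlapped-by Q: C, J, U, V.
Union: C, J, U, V.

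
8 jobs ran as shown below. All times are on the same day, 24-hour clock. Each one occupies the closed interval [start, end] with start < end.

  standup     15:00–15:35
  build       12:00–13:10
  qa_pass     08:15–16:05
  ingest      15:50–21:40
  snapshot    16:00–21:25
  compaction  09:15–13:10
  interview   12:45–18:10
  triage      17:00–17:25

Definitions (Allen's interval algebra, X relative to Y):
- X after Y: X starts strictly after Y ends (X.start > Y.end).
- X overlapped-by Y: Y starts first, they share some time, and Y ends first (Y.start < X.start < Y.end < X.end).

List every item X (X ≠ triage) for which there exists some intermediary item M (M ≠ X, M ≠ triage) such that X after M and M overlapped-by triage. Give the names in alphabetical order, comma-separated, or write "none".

none

Target triage = [17:00, 17:25].
Intermediaries M with M overlapped-by triage: none.
Union: none.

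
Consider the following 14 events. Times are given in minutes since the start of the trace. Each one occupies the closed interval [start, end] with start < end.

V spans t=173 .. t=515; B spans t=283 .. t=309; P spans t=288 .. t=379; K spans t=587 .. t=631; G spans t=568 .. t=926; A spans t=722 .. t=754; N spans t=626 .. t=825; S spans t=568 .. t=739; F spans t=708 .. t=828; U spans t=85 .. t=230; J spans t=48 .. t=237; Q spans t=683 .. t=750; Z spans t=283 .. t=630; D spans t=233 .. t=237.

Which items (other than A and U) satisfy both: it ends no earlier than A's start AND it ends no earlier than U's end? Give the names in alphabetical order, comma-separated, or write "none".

Conditions: its end is no earlier than A's start (X.end >= t=722) AND its end is no earlier than U's end (X.end >= t=230).
B: end t=309 >= t=722? ✗; end t=309 >= t=230? ✓ → no.
D: end t=237 >= t=722? ✗; end t=237 >= t=230? ✓ → no.
F: end t=828 >= t=722? ✓; end t=828 >= t=230? ✓ → yes.
G: end t=926 >= t=722? ✓; end t=926 >= t=230? ✓ → yes.
J: end t=237 >= t=722? ✗; end t=237 >= t=230? ✓ → no.
K: end t=631 >= t=722? ✗; end t=631 >= t=230? ✓ → no.
N: end t=825 >= t=722? ✓; end t=825 >= t=230? ✓ → yes.
P: end t=379 >= t=722? ✗; end t=379 >= t=230? ✓ → no.
Q: end t=750 >= t=722? ✓; end t=750 >= t=230? ✓ → yes.
S: end t=739 >= t=722? ✓; end t=739 >= t=230? ✓ → yes.
V: end t=515 >= t=722? ✗; end t=515 >= t=230? ✓ → no.
Z: end t=630 >= t=722? ✗; end t=630 >= t=230? ✓ → no.
Result: F, G, N, Q, S.

F, G, N, Q, S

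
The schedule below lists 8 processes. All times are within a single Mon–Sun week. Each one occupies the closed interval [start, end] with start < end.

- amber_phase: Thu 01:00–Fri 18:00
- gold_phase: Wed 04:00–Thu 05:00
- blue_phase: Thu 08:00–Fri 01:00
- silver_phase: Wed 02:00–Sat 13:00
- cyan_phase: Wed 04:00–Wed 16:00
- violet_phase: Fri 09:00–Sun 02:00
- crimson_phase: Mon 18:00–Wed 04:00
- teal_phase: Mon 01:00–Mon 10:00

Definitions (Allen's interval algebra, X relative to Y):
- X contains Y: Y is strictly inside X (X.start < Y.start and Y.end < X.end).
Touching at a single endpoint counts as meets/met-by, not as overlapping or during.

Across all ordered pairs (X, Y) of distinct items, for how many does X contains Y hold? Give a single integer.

5

Checking all 56 ordered pairs for relation 'contains'; matching pairs in alphabetical order:
(amber_phase, blue_phase): amber_phase contains blue_phase ✓
(silver_phase, amber_phase): silver_phase contains amber_phase ✓
(silver_phase, blue_phase): silver_phase contains blue_phase ✓
(silver_phase, cyan_phase): silver_phase contains cyan_phase ✓
(silver_phase, gold_phase): silver_phase contains gold_phase ✓
Count: 5.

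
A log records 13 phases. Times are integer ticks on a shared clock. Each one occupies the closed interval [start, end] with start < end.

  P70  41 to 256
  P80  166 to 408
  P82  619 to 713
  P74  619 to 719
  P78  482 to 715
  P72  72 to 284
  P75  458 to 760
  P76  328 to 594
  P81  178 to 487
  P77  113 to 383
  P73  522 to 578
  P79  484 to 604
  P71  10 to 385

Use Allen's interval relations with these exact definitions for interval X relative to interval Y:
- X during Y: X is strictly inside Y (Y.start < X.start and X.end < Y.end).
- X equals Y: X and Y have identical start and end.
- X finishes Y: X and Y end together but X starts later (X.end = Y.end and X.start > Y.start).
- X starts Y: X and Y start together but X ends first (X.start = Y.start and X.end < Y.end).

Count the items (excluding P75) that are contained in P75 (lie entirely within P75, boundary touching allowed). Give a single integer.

5

Target P75 = [458, 760].
P70 [41, 256] → before → no.
P71 [10, 385] → before → no.
P72 [72, 284] → before → no.
P73 [522, 578] → during → counts.
P74 [619, 719] → during → counts.
P76 [328, 594] → overlaps → no.
P77 [113, 383] → before → no.
P78 [482, 715] → during → counts.
P79 [484, 604] → during → counts.
P80 [166, 408] → before → no.
P81 [178, 487] → overlaps → no.
P82 [619, 713] → during → counts.
Total: 5.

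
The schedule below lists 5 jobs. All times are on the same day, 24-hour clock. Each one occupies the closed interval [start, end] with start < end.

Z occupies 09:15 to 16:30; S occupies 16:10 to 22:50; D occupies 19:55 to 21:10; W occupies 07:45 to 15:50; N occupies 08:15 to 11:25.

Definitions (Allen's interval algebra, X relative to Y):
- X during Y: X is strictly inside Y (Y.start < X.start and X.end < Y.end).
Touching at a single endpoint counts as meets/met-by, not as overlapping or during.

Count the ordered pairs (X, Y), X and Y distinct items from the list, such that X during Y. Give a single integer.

Checking all 20 ordered pairs for relation 'during'; matching pairs in alphabetical order:
(D, S): D during S ✓
(N, W): N during W ✓
Count: 2.

2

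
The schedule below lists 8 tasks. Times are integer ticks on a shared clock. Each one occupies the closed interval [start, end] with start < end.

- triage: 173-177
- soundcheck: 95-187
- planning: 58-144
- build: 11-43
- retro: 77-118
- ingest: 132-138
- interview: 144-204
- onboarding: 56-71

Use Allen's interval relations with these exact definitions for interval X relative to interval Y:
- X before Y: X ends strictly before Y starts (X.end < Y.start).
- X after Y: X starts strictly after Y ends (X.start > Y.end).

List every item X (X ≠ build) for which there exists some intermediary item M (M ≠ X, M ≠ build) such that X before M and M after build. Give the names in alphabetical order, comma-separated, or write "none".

ingest, onboarding, planning, retro

Target build = [11, 43].
Intermediaries M with M after build: ingest, interview, onboarding, planning, retro, soundcheck, triage.
Via ingest — items with X before ingest: onboarding, retro.
Via interview — items with X before interview: ingest, onboarding, retro.
Via onboarding — items with X before onboarding: none.
Via planning — items with X before planning: none.
Via retro — items with X before retro: onboarding.
Via soundcheck — items with X before soundcheck: onboarding.
Via triage — items with X before triage: ingest, onboarding, planning, retro.
Union: ingest, onboarding, planning, retro.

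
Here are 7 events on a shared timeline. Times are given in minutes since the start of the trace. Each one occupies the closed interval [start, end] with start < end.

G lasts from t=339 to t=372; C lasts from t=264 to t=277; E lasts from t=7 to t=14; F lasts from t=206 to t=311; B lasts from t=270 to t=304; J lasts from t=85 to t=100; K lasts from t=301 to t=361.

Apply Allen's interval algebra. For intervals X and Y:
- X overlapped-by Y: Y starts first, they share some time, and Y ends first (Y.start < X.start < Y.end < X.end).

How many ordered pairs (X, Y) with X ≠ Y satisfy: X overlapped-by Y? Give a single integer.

Checking all 42 ordered pairs for relation 'overlapped-by'; matching pairs in alphabetical order:
(B, C): B overlapped-by C ✓
(G, K): G overlapped-by K ✓
(K, B): K overlapped-by B ✓
(K, F): K overlapped-by F ✓
Count: 4.

4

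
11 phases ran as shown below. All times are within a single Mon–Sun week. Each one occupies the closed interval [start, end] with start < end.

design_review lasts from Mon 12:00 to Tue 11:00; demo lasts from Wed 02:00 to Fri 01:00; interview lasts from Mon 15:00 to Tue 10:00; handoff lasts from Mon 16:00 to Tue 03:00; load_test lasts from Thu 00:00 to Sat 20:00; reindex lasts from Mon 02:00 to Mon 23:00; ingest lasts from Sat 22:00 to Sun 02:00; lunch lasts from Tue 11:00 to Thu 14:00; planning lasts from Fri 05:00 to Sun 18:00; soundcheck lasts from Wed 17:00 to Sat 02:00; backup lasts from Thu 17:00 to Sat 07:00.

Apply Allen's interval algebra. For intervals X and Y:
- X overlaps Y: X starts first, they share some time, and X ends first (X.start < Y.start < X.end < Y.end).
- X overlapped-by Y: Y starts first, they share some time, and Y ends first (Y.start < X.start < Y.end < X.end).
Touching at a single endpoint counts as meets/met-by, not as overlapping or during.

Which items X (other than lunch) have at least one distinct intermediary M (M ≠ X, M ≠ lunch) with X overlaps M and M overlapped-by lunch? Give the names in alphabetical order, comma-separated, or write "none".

Target lunch = [Tue 11:00, Thu 14:00].
Intermediaries M with M overlapped-by lunch: demo, load_test, soundcheck.
Via demo — items with X overlaps demo: none.
Via load_test — items with X overlaps load_test: demo, soundcheck.
Via soundcheck — items with X overlaps soundcheck: demo.
Union: demo, soundcheck.

demo, soundcheck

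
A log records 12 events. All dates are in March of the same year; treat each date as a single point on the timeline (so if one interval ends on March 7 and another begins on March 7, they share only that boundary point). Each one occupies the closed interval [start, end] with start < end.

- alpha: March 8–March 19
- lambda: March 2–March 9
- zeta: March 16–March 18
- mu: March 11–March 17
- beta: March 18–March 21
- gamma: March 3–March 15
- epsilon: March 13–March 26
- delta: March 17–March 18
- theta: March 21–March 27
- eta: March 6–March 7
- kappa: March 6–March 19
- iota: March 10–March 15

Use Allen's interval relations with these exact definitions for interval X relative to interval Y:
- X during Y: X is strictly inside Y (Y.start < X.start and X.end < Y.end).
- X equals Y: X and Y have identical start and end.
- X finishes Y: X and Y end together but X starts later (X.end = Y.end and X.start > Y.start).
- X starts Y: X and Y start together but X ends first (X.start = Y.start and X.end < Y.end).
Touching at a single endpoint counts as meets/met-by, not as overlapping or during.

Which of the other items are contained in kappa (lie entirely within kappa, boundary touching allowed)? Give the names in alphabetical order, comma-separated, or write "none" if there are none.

alpha, delta, eta, iota, mu, zeta

Target kappa = [March 6, March 19].
alpha [March 8, March 19] → finishes → yes.
beta [March 18, March 21] → overlapped-by → no.
delta [March 17, March 18] → during → yes.
epsilon [March 13, March 26] → overlapped-by → no.
eta [March 6, March 7] → starts → yes.
gamma [March 3, March 15] → overlaps → no.
iota [March 10, March 15] → during → yes.
lambda [March 2, March 9] → overlaps → no.
mu [March 11, March 17] → during → yes.
theta [March 21, March 27] → after → no.
zeta [March 16, March 18] → during → yes.
Result: alpha, delta, eta, iota, mu, zeta.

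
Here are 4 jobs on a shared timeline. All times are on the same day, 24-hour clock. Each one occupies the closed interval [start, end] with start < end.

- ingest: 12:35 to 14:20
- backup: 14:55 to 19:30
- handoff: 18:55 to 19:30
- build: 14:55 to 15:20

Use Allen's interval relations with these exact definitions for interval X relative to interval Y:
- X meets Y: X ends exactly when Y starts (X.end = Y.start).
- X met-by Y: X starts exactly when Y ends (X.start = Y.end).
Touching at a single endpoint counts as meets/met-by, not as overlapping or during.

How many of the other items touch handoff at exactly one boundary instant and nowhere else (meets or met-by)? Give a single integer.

Target handoff = [18:55, 19:30].
backup [14:55, 19:30] → finished-by → no.
build [14:55, 15:20] → before → no.
ingest [12:35, 14:20] → before → no.
Total: 0.

0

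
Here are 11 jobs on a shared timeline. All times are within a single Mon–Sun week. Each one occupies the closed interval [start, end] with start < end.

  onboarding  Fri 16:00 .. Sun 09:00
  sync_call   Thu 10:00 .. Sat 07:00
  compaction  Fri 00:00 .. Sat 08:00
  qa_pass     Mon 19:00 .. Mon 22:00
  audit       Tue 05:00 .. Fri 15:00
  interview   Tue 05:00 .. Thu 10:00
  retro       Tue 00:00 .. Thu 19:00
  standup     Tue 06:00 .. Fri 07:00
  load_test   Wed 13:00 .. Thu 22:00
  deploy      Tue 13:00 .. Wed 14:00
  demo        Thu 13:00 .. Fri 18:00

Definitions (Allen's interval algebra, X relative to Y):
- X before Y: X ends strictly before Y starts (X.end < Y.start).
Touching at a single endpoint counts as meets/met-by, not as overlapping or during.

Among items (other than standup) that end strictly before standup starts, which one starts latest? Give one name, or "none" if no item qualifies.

qa_pass

Target standup = [Tue 06:00, Fri 07:00].
audit [Tue 05:00, Fri 15:00] → contains → excluded.
compaction [Fri 00:00, Sat 08:00] → overlapped-by → excluded.
demo [Thu 13:00, Fri 18:00] → overlapped-by → excluded.
deploy [Tue 13:00, Wed 14:00] → during → excluded.
interview [Tue 05:00, Thu 10:00] → overlaps → excluded.
load_test [Wed 13:00, Thu 22:00] → during → excluded.
onboarding [Fri 16:00, Sun 09:00] → after → excluded.
qa_pass [Mon 19:00, Mon 22:00] → before → candidate.
retro [Tue 00:00, Thu 19:00] → overlaps → excluded.
sync_call [Thu 10:00, Sat 07:00] → overlapped-by → excluded.
Among candidates, latest start is Mon 19:00 → qa_pass.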